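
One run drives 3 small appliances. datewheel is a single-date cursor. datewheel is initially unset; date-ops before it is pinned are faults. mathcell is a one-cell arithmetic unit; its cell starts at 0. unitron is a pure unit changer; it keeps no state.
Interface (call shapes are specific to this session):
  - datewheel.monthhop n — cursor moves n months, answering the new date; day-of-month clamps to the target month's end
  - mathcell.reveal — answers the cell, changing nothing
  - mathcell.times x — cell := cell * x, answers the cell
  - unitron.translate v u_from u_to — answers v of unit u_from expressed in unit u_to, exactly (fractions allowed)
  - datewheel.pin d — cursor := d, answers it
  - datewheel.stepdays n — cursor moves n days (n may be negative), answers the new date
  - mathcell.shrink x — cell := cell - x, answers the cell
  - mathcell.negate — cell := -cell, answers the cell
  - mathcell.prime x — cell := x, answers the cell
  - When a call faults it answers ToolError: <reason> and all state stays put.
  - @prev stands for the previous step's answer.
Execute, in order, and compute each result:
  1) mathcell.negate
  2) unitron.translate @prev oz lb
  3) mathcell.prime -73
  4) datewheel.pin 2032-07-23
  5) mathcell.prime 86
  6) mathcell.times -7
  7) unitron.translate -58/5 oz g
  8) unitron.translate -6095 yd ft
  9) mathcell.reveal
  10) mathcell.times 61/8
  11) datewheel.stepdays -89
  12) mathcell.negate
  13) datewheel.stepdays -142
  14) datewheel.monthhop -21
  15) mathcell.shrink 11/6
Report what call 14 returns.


Answer: 2030-03-05

Derivation:
Act: negate[]
Obs: 0
Act: translate[v=@prev; u_from=oz; u_to=lb]
Obs: 0
Act: prime[x=-73]
Obs: -73
Act: pin[d=2032-07-23]
Obs: 2032-07-23
Act: prime[x=86]
Obs: 86
Act: times[x=-7]
Obs: -602
Act: translate[v=-58/5; u_from=oz; u_to=g]
Obs: -1315417873/4000000
Act: translate[v=-6095; u_from=yd; u_to=ft]
Obs: -18285
Act: reveal[]
Obs: -602
Act: times[x=61/8]
Obs: -18361/4
Act: stepdays[n=-89]
Obs: 2032-04-25
Act: negate[]
Obs: 18361/4
Act: stepdays[n=-142]
Obs: 2031-12-05
Act: monthhop[n=-21]
Obs: 2030-03-05
Act: shrink[x=11/6]
Obs: 55061/12


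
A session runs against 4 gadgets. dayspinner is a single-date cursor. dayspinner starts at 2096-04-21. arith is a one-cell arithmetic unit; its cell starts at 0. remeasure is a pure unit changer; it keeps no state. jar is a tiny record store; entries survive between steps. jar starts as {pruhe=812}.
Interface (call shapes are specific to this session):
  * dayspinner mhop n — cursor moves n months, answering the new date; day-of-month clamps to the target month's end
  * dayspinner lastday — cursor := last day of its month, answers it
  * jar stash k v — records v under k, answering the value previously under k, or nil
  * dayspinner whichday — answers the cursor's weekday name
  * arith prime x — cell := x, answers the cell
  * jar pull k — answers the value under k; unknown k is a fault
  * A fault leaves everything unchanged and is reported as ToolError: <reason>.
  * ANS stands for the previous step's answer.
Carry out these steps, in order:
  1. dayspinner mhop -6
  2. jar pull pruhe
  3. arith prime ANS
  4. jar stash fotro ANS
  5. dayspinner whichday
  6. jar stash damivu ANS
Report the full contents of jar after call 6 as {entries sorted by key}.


Answer: {damivu=Friday, fotro=812, pruhe=812}

Derivation:
> dayspinner mhop -6
:: 2095-10-21
> jar pull pruhe
:: 812
> arith prime ANS
:: 812
> jar stash fotro ANS
:: nil
> dayspinner whichday
:: Friday
> jar stash damivu ANS
:: nil


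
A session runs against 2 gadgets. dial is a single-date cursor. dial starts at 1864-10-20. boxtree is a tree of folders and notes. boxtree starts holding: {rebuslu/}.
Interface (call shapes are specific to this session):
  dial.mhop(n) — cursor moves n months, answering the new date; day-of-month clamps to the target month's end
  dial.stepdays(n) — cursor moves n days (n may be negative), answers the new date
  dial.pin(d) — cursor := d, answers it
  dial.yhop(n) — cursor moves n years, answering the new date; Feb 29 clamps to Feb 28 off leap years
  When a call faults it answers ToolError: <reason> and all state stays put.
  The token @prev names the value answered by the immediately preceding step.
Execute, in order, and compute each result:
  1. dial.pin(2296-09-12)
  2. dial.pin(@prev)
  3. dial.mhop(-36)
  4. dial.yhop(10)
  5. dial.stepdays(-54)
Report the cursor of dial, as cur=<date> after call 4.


Answer: cur=2303-09-12

Derivation:
Do: dial.pin[2296-09-12]
See: 2296-09-12
Do: dial.pin[@prev]
See: 2296-09-12
Do: dial.mhop[-36]
See: 2293-09-12
Do: dial.yhop[10]
See: 2303-09-12
Do: dial.stepdays[-54]
See: 2303-07-20


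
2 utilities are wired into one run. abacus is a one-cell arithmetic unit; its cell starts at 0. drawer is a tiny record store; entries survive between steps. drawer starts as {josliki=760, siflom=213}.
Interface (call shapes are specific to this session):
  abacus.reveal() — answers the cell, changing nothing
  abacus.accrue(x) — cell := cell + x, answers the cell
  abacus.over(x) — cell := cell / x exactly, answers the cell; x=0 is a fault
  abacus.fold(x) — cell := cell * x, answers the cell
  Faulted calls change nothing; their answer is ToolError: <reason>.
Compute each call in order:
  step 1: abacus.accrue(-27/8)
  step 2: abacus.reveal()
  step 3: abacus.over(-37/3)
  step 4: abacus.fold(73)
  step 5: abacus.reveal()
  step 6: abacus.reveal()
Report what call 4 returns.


Answer: 5913/296

Derivation:
Now I run abacus.accrue on x='-27/8', and see -27/8.
I call abacus.reveal(), yielding -27/8.
I call abacus.over on x='-37/3': 81/296.
Invoking abacus.fold on x='73', — result: 5913/296.
Invoking abacus.reveal(), yielding 5913/296.
Invoking abacus.reveal, giving 5913/296.


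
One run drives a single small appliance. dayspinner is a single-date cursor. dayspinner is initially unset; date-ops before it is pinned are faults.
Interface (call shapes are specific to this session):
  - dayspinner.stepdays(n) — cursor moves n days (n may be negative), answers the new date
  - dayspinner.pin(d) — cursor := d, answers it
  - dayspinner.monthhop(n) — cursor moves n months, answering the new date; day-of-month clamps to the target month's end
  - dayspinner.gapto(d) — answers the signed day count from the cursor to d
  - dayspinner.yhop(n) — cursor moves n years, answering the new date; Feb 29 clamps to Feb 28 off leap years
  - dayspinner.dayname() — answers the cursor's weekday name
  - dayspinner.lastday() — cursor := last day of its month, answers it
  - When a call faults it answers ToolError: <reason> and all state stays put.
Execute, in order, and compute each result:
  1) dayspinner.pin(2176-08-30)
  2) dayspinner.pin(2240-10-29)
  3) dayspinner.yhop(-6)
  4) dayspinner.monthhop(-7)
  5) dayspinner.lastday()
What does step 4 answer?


>>> pin 2176-08-30
= 2176-08-30
>>> pin 2240-10-29
= 2240-10-29
>>> yhop -6
= 2234-10-29
>>> monthhop -7
= 2234-03-29
>>> lastday
= 2234-03-31

Answer: 2234-03-29


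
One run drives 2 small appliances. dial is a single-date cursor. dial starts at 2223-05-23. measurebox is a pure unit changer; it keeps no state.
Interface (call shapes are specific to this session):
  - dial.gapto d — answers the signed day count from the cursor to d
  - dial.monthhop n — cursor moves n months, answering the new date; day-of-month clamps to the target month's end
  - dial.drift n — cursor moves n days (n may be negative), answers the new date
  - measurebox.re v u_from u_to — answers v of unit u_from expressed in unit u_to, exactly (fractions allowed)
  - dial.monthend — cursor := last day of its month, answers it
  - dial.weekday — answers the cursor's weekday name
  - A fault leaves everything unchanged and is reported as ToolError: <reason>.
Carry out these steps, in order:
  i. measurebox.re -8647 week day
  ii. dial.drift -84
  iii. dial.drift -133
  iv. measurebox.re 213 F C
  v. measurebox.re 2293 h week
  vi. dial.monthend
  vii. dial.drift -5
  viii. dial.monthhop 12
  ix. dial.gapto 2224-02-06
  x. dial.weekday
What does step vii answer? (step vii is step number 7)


Answer: 2222-10-26

Derivation:
~$ re v→-8647 u_from→week u_to→day
:: -60529
~$ drift n→-84
:: 2223-02-28
~$ drift n→-133
:: 2222-10-18
~$ re v→213 u_from→F u_to→C
:: 905/9
~$ re v→2293 u_from→h u_to→week
:: 2293/168
~$ monthend
:: 2222-10-31
~$ drift n→-5
:: 2222-10-26
~$ monthhop n→12
:: 2223-10-26
~$ gapto d→2224-02-06
:: 103
~$ weekday
:: Sunday


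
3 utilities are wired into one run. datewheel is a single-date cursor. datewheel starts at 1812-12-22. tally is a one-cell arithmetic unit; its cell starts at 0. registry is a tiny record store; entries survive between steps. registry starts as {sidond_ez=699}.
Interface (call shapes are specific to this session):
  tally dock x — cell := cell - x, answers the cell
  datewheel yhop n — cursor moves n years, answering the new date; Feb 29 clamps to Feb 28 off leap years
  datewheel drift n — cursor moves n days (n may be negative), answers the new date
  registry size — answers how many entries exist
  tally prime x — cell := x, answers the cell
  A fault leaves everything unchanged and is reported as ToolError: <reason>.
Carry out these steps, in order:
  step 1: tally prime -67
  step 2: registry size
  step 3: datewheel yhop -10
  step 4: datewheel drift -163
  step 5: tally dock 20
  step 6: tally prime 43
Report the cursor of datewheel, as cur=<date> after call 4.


>>> tally prime x: -67
:: -67
>>> registry size
:: 1
>>> datewheel yhop n: -10
:: 1802-12-22
>>> datewheel drift n: -163
:: 1802-07-12
>>> tally dock x: 20
:: -87
>>> tally prime x: 43
:: 43

Answer: cur=1802-07-12


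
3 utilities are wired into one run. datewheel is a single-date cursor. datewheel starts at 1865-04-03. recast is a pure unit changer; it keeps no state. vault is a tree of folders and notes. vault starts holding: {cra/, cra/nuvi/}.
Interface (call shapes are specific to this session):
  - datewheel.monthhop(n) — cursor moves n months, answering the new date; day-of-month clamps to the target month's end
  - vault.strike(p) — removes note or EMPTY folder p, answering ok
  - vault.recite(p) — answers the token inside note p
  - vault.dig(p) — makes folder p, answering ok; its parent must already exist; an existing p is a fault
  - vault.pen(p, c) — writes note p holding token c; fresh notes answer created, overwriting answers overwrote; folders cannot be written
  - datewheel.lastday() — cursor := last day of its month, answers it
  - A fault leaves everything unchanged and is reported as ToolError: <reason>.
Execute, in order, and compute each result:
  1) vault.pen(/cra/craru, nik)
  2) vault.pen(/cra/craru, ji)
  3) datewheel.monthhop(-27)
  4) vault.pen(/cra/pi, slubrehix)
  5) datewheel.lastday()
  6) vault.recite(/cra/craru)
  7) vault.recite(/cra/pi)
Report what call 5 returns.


·→ vault.pen(p='/cra/craru', c='nik')
·← created
·→ vault.pen(p='/cra/craru', c='ji')
·← overwrote
·→ datewheel.monthhop(n='-27')
·← 1863-01-03
·→ vault.pen(p='/cra/pi', c='slubrehix')
·← created
·→ datewheel.lastday()
·← 1863-01-31
·→ vault.recite(p='/cra/craru')
·← ji
·→ vault.recite(p='/cra/pi')
·← slubrehix

Answer: 1863-01-31


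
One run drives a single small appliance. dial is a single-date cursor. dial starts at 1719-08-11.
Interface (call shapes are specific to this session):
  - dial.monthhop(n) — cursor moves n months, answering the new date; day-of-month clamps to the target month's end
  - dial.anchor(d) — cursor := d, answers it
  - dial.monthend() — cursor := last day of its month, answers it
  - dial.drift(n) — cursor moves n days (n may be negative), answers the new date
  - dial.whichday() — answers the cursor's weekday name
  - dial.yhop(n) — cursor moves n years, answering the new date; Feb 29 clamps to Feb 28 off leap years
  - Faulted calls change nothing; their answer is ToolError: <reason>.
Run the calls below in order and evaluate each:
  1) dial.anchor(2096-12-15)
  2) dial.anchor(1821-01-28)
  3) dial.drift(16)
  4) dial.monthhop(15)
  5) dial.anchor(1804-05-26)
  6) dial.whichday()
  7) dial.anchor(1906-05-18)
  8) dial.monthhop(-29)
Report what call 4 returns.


[in] dial.anchor d='2096-12-15'
[out] 2096-12-15
[in] dial.anchor d='1821-01-28'
[out] 1821-01-28
[in] dial.drift n='16'
[out] 1821-02-13
[in] dial.monthhop n='15'
[out] 1822-05-13
[in] dial.anchor d='1804-05-26'
[out] 1804-05-26
[in] dial.whichday
[out] Saturday
[in] dial.anchor d='1906-05-18'
[out] 1906-05-18
[in] dial.monthhop n='-29'
[out] 1903-12-18

Answer: 1822-05-13


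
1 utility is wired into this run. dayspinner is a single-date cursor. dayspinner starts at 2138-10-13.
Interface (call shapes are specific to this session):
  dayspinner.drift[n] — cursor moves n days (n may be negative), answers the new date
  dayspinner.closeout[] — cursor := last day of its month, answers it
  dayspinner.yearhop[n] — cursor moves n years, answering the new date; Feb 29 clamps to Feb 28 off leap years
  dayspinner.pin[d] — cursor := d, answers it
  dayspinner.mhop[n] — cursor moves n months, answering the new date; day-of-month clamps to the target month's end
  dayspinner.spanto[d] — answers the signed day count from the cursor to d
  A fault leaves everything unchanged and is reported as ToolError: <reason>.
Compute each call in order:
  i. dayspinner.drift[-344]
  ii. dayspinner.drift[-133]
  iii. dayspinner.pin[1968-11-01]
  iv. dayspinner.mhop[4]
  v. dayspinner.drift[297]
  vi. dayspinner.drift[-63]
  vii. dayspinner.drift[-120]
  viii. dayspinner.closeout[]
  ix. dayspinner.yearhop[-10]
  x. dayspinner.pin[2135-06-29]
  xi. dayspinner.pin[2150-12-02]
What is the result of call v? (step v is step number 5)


! 1. dayspinner.drift(n→-344) => 2137-11-03
! 2. dayspinner.drift(n→-133) => 2137-06-23
! 3. dayspinner.pin(d→1968-11-01) => 1968-11-01
! 4. dayspinner.mhop(n→4) => 1969-03-01
! 5. dayspinner.drift(n→297) => 1969-12-23
! 6. dayspinner.drift(n→-63) => 1969-10-21
! 7. dayspinner.drift(n→-120) => 1969-06-23
! 8. dayspinner.closeout() => 1969-06-30
! 9. dayspinner.yearhop(n→-10) => 1959-06-30
! 10. dayspinner.pin(d→2135-06-29) => 2135-06-29
! 11. dayspinner.pin(d→2150-12-02) => 2150-12-02

Answer: 1969-12-23


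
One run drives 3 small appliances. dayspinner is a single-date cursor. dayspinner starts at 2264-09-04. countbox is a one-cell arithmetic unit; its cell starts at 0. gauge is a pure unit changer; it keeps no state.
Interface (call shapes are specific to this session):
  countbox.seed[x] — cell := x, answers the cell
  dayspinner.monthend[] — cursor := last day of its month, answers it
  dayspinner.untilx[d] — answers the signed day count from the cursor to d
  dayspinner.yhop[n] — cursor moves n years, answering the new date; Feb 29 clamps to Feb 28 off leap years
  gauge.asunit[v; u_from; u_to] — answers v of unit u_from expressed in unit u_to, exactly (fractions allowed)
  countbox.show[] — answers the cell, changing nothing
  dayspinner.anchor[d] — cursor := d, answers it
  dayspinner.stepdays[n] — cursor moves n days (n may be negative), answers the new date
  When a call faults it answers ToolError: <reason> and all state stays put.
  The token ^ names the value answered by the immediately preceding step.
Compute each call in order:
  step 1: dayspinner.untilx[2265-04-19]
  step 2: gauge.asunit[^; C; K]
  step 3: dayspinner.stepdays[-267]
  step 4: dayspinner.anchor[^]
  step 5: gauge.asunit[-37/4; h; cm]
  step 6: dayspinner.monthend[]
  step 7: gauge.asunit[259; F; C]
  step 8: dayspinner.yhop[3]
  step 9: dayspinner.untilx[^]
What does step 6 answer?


Answer: 2263-12-31

Derivation:
Invoking untilx using d→2265-04-19, giving 227.
Next I call asunit using v→^, u_from→C, u_to→K: 10003/20.
I invoke stepdays using n→-267, yielding 2263-12-12.
I invoke anchor using d→^, which returns 2263-12-12.
Next I call asunit using v→-37/4, u_from→h, u_to→cm, yielding ToolError: incompatible units.
I invoke monthend, and get 2263-12-31.
I invoke asunit using v→259, u_from→F, u_to→C, and get 1135/9.
I try yhop using n→3: 2266-12-31.
I try untilx using d→^: 0.


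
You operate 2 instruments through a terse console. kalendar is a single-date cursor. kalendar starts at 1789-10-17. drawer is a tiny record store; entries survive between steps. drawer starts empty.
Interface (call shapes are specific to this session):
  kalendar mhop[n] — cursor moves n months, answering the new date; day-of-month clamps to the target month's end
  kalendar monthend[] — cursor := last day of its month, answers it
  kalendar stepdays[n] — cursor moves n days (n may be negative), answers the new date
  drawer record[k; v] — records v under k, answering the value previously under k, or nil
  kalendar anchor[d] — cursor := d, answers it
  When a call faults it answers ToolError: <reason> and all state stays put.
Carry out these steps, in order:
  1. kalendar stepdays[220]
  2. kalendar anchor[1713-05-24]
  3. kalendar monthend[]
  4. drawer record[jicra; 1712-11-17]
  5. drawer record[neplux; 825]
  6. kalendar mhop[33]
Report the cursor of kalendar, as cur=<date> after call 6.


Answer: cur=1716-02-29

Derivation:
I invoke kalendar stepdays(n→220), and get 1790-05-25.
I use kalendar anchor(d→1713-05-24), and observe 1713-05-24.
I run kalendar monthend(), and see 1713-05-31.
Invoking drawer record(k→jicra, v→1712-11-17), and observe nil.
I use drawer record(k→neplux, v→825), and get nil.
Using kalendar mhop(n→33), which returns 1716-02-29.


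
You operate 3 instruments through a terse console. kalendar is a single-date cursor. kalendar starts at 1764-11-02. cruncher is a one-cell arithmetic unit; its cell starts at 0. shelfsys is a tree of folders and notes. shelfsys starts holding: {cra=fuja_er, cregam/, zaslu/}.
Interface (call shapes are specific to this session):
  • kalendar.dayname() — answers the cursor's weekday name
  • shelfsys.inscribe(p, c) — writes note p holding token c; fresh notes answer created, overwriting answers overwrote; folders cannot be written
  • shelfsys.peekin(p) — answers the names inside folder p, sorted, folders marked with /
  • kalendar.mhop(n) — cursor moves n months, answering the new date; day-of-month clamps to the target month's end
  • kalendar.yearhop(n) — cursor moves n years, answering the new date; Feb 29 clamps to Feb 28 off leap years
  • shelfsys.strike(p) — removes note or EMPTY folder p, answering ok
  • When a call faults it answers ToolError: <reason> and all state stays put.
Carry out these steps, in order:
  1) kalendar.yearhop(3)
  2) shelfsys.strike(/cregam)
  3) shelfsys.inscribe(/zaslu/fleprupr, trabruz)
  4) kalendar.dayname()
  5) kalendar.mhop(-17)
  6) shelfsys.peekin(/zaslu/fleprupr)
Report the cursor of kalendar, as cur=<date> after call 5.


% yearhop(n='3') -> 1767-11-02
% strike(p='/cregam') -> ok
% inscribe(p='/zaslu/fleprupr', c='trabruz') -> created
% dayname() -> Monday
% mhop(n='-17') -> 1766-06-02
% peekin(p='/zaslu/fleprupr') -> ToolError: not a directory

Answer: cur=1766-06-02


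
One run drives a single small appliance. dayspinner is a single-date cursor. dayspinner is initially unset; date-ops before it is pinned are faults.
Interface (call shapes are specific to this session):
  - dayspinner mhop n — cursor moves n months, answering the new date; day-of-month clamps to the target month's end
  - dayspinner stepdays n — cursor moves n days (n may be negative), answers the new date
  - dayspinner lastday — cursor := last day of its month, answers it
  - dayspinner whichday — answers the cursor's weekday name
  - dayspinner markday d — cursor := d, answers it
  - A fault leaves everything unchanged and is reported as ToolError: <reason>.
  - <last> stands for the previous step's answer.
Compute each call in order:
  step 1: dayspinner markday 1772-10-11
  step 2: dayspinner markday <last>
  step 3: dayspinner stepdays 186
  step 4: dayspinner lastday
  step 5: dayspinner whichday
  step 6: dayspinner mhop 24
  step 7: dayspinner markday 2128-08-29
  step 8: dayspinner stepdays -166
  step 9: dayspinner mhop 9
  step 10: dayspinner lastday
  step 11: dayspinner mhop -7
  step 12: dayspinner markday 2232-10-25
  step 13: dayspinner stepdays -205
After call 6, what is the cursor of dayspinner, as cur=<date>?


Answer: cur=1775-04-30

Derivation:
-- 1. dayspinner markday(d='1772-10-11') == 1772-10-11
-- 2. dayspinner markday(d='<last>') == 1772-10-11
-- 3. dayspinner stepdays(n='186') == 1773-04-15
-- 4. dayspinner lastday() == 1773-04-30
-- 5. dayspinner whichday() == Friday
-- 6. dayspinner mhop(n='24') == 1775-04-30
-- 7. dayspinner markday(d='2128-08-29') == 2128-08-29
-- 8. dayspinner stepdays(n='-166') == 2128-03-16
-- 9. dayspinner mhop(n='9') == 2128-12-16
-- 10. dayspinner lastday() == 2128-12-31
-- 11. dayspinner mhop(n='-7') == 2128-05-31
-- 12. dayspinner markday(d='2232-10-25') == 2232-10-25
-- 13. dayspinner stepdays(n='-205') == 2232-04-03


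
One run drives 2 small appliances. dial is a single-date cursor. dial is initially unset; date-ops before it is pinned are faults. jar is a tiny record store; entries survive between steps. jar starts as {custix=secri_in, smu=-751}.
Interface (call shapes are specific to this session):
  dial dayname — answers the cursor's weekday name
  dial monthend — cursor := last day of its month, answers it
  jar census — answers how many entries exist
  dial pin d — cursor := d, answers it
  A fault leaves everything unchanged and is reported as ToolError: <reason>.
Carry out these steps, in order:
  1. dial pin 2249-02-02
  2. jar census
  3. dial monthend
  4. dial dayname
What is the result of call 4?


→ dial pin(d: 2249-02-02)
← 2249-02-02
→ jar census()
← 2
→ dial monthend()
← 2249-02-28
→ dial dayname()
← Wednesday

Answer: Wednesday


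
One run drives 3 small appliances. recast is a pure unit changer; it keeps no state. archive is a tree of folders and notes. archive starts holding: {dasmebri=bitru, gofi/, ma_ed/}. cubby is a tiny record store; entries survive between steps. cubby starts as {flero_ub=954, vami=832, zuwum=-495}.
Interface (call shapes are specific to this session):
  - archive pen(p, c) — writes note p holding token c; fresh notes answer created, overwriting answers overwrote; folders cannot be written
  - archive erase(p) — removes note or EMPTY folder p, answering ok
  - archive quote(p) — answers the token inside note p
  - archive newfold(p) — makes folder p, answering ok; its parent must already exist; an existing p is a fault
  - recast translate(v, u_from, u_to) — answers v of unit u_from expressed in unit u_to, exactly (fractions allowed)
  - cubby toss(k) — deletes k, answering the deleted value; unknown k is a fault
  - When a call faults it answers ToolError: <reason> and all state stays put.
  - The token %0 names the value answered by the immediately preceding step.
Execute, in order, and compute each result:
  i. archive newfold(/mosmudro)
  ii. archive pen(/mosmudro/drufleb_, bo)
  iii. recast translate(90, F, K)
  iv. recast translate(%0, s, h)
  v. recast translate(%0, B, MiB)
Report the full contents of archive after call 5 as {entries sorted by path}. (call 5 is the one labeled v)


[in] archive newfold p→/mosmudro
= ok
[in] archive pen p→/mosmudro/drufleb_ c→bo
= created
[in] recast translate v→90 u_from→F u_to→K
= 54967/180
[in] recast translate v→%0 u_from→s u_to→h
= 54967/648000
[in] recast translate v→%0 u_from→B u_to→MiB
= 54967/679477248000

Answer: {dasmebri=bitru, gofi/, ma_ed/, mosmudro/, mosmudro/drufleb_=bo}


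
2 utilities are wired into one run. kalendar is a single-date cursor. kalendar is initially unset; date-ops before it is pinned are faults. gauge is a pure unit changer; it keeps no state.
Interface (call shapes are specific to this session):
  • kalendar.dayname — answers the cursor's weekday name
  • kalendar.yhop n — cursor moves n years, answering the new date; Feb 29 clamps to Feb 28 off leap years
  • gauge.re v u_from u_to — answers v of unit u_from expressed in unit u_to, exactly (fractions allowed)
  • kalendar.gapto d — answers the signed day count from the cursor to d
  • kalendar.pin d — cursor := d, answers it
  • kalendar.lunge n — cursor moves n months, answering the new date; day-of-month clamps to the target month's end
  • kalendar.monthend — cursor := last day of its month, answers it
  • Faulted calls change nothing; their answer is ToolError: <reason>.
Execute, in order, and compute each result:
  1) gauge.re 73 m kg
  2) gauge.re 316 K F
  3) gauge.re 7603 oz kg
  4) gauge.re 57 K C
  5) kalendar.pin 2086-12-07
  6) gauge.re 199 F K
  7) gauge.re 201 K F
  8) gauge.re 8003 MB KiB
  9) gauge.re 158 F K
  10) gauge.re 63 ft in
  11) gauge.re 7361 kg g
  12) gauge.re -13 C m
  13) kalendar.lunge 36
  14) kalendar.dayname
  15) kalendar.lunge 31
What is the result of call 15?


Answer: 2092-07-07

Derivation:
~$ gauge.re v=73 u_from=m u_to=kg
= ToolError: incompatible units
~$ gauge.re v=316 u_from=K u_to=F
= 10913/100
~$ gauge.re v=7603 u_from=oz u_to=kg
= 344866278911/1600000000
~$ gauge.re v=57 u_from=K u_to=C
= -4323/20
~$ kalendar.pin d=2086-12-07
= 2086-12-07
~$ gauge.re v=199 u_from=F u_to=K
= 65867/180
~$ gauge.re v=201 u_from=K u_to=F
= -9787/100
~$ gauge.re v=8003 u_from=MB u_to=KiB
= 125046875/16
~$ gauge.re v=158 u_from=F u_to=K
= 6863/20
~$ gauge.re v=63 u_from=ft u_to=in
= 756
~$ gauge.re v=7361 u_from=kg u_to=g
= 7361000
~$ gauge.re v=-13 u_from=C u_to=m
= ToolError: incompatible units
~$ kalendar.lunge n=36
= 2089-12-07
~$ kalendar.dayname
= Wednesday
~$ kalendar.lunge n=31
= 2092-07-07


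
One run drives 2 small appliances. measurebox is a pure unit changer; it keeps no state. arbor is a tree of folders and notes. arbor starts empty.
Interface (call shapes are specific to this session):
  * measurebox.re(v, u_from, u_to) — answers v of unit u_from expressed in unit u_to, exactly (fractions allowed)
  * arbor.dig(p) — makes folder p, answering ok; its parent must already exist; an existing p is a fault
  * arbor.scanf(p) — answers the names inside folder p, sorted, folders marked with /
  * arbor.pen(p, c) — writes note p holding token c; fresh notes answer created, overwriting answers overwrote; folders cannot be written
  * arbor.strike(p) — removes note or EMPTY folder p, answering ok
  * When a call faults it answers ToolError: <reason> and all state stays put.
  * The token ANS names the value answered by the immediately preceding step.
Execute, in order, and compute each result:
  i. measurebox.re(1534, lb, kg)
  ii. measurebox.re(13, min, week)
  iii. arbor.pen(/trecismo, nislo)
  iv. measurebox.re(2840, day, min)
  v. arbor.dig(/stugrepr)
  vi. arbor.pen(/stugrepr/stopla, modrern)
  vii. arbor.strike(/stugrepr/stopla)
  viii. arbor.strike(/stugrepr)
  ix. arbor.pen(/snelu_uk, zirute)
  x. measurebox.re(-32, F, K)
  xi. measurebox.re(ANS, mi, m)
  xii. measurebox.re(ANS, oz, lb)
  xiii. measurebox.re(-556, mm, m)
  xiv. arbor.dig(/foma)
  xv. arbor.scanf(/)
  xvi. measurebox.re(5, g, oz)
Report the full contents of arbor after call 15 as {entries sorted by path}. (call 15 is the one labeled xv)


;; 1. measurebox.re(1534, lb, kg) -> 34790534779/50000000
;; 2. measurebox.re(13, min, week) -> 13/10080
;; 3. arbor.pen(/trecismo, nislo) -> created
;; 4. measurebox.re(2840, day, min) -> 4089600
;; 5. arbor.dig(/stugrepr) -> ok
;; 6. arbor.pen(/stugrepr/stopla, modrern) -> created
;; 7. arbor.strike(/stugrepr/stopla) -> ok
;; 8. arbor.strike(/stugrepr) -> ok
;; 9. arbor.pen(/snelu_uk, zirute) -> created
;; 10. measurebox.re(-32, F, K) -> 42767/180
;; 11. measurebox.re(ANS, mi, m) -> 238981996/625
;; 12. measurebox.re(ANS, oz, lb) -> 59745499/2500
;; 13. measurebox.re(-556, mm, m) -> -139/250
;; 14. arbor.dig(/foma) -> ok
;; 15. arbor.scanf(/) -> [foma/, snelu_uk, trecismo]
;; 16. measurebox.re(5, g, oz) -> 8000000/45359237

Answer: {foma/, snelu_uk=zirute, trecismo=nislo}


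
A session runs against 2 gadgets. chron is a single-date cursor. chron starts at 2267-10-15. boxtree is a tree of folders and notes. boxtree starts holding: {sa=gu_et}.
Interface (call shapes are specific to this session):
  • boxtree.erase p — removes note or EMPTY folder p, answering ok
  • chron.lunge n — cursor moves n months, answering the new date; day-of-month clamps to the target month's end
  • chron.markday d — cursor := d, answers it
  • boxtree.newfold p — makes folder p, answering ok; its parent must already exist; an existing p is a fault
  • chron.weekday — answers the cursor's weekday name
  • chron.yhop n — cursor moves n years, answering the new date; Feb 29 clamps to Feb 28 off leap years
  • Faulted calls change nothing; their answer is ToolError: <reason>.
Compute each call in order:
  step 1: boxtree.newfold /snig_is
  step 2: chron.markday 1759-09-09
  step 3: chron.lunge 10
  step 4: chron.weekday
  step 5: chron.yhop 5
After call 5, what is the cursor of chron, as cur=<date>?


% 1. newfold(p→/snig_is) -> ok
% 2. markday(d→1759-09-09) -> 1759-09-09
% 3. lunge(n→10) -> 1760-07-09
% 4. weekday() -> Wednesday
% 5. yhop(n→5) -> 1765-07-09

Answer: cur=1765-07-09


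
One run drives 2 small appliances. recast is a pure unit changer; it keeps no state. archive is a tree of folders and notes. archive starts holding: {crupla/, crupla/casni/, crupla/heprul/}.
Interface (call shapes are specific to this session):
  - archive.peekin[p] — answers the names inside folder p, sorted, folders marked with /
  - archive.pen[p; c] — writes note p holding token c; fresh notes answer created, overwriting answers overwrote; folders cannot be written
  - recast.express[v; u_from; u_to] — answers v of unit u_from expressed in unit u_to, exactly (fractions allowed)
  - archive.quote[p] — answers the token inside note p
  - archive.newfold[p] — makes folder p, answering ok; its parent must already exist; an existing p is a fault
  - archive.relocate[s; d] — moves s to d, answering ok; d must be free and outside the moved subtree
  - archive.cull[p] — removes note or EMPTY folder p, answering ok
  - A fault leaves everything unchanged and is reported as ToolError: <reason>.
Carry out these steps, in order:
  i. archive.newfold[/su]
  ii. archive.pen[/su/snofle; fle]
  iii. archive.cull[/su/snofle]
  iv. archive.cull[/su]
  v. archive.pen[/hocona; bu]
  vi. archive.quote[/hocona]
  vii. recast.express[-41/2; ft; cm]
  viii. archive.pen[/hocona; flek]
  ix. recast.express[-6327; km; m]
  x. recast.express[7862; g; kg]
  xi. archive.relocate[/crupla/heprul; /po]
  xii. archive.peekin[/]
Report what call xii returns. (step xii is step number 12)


I run archive.newfold passing p=/su, and observe ok.
I call archive.pen passing p=/su/snofle, c=fle: created.
I run archive.cull passing p=/su/snofle, → ok.
I try archive.cull passing p=/su, which returns ok.
Next I call archive.pen passing p=/hocona, c=bu, and observe created.
I try archive.quote passing p=/hocona: bu.
Then recast.express passing v=-41/2, u_from=ft, u_to=cm, and observe -15621/25.
Using archive.pen passing p=/hocona, c=flek, which returns overwrote.
I use recast.express passing v=-6327, u_from=km, u_to=m, → -6327000.
Then recast.express passing v=7862, u_from=g, u_to=kg, which returns 3931/500.
I try archive.relocate passing s=/crupla/heprul, d=/po, — result: ok.
Next I call archive.peekin passing p=/, giving [crupla/, hocona, po/].

Answer: [crupla/, hocona, po/]


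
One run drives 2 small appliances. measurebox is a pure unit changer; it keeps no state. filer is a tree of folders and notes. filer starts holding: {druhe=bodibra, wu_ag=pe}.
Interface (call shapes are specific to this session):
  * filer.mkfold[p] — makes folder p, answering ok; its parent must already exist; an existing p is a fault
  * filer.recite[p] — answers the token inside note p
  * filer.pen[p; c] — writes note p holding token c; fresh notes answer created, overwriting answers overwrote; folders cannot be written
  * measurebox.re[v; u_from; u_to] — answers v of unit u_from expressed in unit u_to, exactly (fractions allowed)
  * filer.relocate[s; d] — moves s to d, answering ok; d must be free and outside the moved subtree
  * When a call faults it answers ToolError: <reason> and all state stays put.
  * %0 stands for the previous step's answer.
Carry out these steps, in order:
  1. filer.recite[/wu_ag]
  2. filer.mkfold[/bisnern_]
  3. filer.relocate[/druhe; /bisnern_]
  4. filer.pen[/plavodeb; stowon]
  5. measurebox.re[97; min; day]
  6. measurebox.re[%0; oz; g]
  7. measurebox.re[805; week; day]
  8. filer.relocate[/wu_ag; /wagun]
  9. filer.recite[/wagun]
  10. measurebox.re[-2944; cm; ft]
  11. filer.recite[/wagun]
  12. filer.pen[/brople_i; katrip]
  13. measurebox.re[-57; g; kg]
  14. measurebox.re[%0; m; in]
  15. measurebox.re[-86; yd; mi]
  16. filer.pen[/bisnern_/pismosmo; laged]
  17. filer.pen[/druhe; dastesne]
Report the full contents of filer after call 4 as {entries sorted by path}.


Answer: {bisnern_/, druhe=bodibra, plavodeb=stowon, wu_ag=pe}

Derivation:
;; 1. filer.recite(p→/wu_ag) ~> pe
;; 2. filer.mkfold(p→/bisnern_) ~> ok
;; 3. filer.relocate(s→/druhe, d→/bisnern_) ~> ToolError: exists
;; 4. filer.pen(p→/plavodeb, c→stowon) ~> created
;; 5. measurebox.re(v→97, u_from→min, u_to→day) ~> 97/1440
;; 6. measurebox.re(v→%0, u_from→oz, u_to→g) ~> 4399845989/2304000000
;; 7. measurebox.re(v→805, u_from→week, u_to→day) ~> 5635
;; 8. filer.relocate(s→/wu_ag, d→/wagun) ~> ok
;; 9. filer.recite(p→/wagun) ~> pe
;; 10. measurebox.re(v→-2944, u_from→cm, u_to→ft) ~> -36800/381
;; 11. filer.recite(p→/wagun) ~> pe
;; 12. filer.pen(p→/brople_i, c→katrip) ~> created
;; 13. measurebox.re(v→-57, u_from→g, u_to→kg) ~> -57/1000
;; 14. measurebox.re(v→%0, u_from→m, u_to→in) ~> -285/127
;; 15. measurebox.re(v→-86, u_from→yd, u_to→mi) ~> -43/880
;; 16. filer.pen(p→/bisnern_/pismosmo, c→laged) ~> created
;; 17. filer.pen(p→/druhe, c→dastesne) ~> overwrote


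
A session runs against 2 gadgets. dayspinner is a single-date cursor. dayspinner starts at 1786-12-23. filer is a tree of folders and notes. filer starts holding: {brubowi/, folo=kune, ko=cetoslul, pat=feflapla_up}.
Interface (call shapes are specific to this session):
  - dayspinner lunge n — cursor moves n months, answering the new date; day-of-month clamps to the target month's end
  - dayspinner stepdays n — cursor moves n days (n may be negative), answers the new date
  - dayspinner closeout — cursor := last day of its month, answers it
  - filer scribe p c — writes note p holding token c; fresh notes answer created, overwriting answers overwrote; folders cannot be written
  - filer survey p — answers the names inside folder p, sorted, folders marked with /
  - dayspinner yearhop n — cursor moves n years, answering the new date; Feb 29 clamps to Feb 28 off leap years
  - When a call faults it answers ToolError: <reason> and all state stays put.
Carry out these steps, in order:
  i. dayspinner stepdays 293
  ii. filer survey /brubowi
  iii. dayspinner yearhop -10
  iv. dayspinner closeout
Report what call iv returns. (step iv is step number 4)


Step: dayspinner stepdays[293]
Result: 1787-10-12
Step: filer survey[/brubowi]
Result: []
Step: dayspinner yearhop[-10]
Result: 1777-10-12
Step: dayspinner closeout[]
Result: 1777-10-31

Answer: 1777-10-31


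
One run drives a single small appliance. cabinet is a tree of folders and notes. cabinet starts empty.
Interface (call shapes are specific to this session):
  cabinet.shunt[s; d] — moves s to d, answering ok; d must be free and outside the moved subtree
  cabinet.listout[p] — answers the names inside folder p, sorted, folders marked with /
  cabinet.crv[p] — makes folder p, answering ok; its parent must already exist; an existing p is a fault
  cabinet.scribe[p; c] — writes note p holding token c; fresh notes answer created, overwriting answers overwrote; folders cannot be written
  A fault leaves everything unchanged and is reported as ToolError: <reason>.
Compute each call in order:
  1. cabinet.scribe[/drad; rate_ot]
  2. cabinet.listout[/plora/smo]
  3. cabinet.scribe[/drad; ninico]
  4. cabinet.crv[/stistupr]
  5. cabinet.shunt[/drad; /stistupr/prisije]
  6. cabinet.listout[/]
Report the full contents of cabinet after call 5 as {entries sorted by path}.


·→ cabinet.scribe(p=/drad, c=rate_ot)
·← created
·→ cabinet.listout(p=/plora/smo)
·← ToolError: not found
·→ cabinet.scribe(p=/drad, c=ninico)
·← overwrote
·→ cabinet.crv(p=/stistupr)
·← ok
·→ cabinet.shunt(s=/drad, d=/stistupr/prisije)
·← ok
·→ cabinet.listout(p=/)
·← [stistupr/]

Answer: {stistupr/, stistupr/prisije=ninico}


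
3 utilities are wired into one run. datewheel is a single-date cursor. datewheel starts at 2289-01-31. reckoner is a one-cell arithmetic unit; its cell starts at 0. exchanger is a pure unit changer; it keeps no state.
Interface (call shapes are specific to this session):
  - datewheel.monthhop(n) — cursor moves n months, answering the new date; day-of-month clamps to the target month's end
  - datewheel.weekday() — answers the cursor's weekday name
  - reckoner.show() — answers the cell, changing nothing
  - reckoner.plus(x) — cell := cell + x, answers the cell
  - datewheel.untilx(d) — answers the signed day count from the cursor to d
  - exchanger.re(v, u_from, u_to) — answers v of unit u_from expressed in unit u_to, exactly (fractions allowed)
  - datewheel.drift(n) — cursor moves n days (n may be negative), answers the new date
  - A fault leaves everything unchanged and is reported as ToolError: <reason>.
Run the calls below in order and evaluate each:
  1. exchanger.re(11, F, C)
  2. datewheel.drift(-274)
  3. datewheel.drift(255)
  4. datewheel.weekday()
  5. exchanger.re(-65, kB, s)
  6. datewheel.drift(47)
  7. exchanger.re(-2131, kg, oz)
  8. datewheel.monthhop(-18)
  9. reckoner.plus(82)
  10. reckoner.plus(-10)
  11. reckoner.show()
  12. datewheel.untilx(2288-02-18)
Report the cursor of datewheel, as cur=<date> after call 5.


Using exchanger.re passing 11, F, C, and see -35/3.
Using datewheel.drift passing -274, and see 2288-05-02.
I try datewheel.drift passing 255, yielding 2289-01-12.
Invoking datewheel.weekday(), yielding Saturday.
I invoke exchanger.re passing -65, kB, s, and observe ToolError: incompatible units.
I try datewheel.drift passing 47, and observe 2289-02-28.
Calling exchanger.re passing -2131, kg, oz, and observe -3409600000000/45359237.
Calling datewheel.monthhop passing -18, → 2287-08-28.
I run reckoner.plus passing 82, which returns 82.
I invoke reckoner.plus passing -10: 72.
Invoking reckoner.show, and observe 72.
Invoking datewheel.untilx passing 2288-02-18, yielding 174.

Answer: cur=2289-01-12


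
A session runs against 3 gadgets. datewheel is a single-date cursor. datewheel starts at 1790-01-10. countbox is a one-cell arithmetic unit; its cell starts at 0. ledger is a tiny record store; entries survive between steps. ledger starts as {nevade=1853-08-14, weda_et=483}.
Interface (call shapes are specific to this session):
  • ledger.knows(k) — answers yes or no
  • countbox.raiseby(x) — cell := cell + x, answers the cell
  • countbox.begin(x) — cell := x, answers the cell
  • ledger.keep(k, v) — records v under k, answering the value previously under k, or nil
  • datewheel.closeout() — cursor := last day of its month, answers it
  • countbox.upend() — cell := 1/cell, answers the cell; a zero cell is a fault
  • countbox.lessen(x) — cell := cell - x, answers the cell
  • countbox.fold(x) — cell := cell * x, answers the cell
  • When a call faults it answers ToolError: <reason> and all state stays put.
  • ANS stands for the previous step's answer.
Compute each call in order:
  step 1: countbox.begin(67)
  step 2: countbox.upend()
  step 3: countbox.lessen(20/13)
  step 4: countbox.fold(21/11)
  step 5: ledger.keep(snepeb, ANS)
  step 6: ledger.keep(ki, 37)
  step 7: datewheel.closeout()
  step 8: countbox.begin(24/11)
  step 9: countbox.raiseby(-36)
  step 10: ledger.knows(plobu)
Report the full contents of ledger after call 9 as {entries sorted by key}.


Answer: {ki=37, nevade=1853-08-14, snepeb=-27867/9581, weda_et=483}

Derivation:
Next I call countbox.begin(x→67), yielding 67.
Now I run countbox.upend(), and see 1/67.
I call countbox.lessen(x→20/13), and observe -1327/871.
I call countbox.fold(x→21/11): -27867/9581.
Calling ledger.keep(k→snepeb, v→ANS), yielding nil.
Invoking ledger.keep(k→ki, v→37), — result: nil.
Using datewheel.closeout, and see 1790-01-31.
Next I call countbox.begin(x→24/11), and see 24/11.
Using countbox.raiseby(x→-36), yielding -372/11.
I call ledger.knows(k→plobu), which returns no.
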